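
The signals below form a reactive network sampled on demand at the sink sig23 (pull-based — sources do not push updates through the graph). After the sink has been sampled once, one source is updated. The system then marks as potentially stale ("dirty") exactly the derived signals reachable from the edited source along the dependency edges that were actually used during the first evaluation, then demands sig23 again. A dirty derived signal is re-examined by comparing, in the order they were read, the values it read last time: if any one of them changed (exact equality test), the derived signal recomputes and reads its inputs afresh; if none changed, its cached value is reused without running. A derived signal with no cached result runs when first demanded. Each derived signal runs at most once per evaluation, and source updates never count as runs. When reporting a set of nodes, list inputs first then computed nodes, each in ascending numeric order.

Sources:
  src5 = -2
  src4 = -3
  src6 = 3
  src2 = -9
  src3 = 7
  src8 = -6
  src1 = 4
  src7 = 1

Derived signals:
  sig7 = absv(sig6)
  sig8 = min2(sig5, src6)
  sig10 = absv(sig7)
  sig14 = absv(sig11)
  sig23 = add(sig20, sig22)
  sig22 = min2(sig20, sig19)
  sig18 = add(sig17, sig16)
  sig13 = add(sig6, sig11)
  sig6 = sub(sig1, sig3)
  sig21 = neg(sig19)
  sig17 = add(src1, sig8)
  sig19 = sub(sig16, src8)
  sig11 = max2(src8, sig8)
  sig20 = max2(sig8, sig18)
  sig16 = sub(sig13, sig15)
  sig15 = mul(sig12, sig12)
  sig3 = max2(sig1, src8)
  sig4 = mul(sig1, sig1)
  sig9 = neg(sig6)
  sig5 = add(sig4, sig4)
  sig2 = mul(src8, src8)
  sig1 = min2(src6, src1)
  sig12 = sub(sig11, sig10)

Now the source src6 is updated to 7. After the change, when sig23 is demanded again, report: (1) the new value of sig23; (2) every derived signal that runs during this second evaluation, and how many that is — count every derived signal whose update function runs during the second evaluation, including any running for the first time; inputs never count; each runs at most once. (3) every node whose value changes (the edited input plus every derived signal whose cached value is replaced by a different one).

sig23 now evaluates to -29.
Run set: sig1, sig3, sig4, sig5, sig6, sig8, sig11, sig12, sig13, sig15, sig16, sig17, sig18, sig19, sig20, sig22, sig23 (17 run).
Changed values: src6, sig1, sig3, sig4, sig5, sig8, sig11, sig12, sig13, sig15, sig16, sig17, sig18, sig19, sig20, sig22, sig23.
The important point: at sig7 every value read last time is unchanged, so the dirty flag clears without a run.

Initial pass — values computed on the first demand:
  sig1 = min2(3, 4) = 3
  sig3 = max2(3, -6) = 3
  sig4 = mul(3, 3) = 9
  sig5 = add(9, 9) = 18
  sig6 = sub(3, 3) = 0
  sig7 = absv(0) = 0
  sig8 = min2(18, 3) = 3
  sig10 = absv(0) = 0
  sig11 = max2(-6, 3) = 3
  sig12 = sub(3, 0) = 3
  sig13 = add(0, 3) = 3
  sig15 = mul(3, 3) = 9
  sig16 = sub(3, 9) = -6
  sig17 = add(4, 3) = 7
  sig18 = add(7, -6) = 1
  sig19 = sub(-6, -6) = 0
  sig20 = max2(3, 1) = 3
  sig22 = min2(3, 0) = 0
  sig23 = add(3, 0) = 3

Second demand — change propagation:
  sig1: re-runs because src6 3->7; new result 4.
  sig3: re-runs because sig1 3->4; new result 4.
  sig4: re-runs because sig1 3->4; sig1 3->4; new result 16.
  sig5: re-runs because sig4 9->16; sig4 9->16; new result 32.
  sig6: re-runs because sig1 3->4; sig3 3->4; new result 0 (unchanged).
  sig7: re-examined; everything it read last time is the same (sig6 unchanged) — cache 0 kept, no run.
  sig8: re-runs because sig5 18->32; src6 3->7; new result 7.
  sig10: re-examined; everything it read last time is the same (sig7 unchanged) — cache 0 kept, no run.
  sig11: re-runs because sig8 3->7; new result 7.
  sig12: re-runs because sig11 3->7; new result 7.
  sig13: re-runs because sig11 3->7; new result 7.
  sig15: re-runs because sig12 3->7; sig12 3->7; new result 49.
  sig16: re-runs because sig13 3->7; sig15 9->49; new result -42.
  sig17: re-runs because sig8 3->7; new result 11.
  sig18: re-runs because sig17 7->11; sig16 -6->-42; new result -31.
  sig19: re-runs because sig16 -6->-42; new result -36.
  sig20: re-runs because sig8 3->7; sig18 1->-31; new result 7.
  sig22: re-runs because sig20 3->7; sig19 0->-36; new result -36.
  sig23: re-runs because sig20 3->7; sig22 0->-36; new result -29.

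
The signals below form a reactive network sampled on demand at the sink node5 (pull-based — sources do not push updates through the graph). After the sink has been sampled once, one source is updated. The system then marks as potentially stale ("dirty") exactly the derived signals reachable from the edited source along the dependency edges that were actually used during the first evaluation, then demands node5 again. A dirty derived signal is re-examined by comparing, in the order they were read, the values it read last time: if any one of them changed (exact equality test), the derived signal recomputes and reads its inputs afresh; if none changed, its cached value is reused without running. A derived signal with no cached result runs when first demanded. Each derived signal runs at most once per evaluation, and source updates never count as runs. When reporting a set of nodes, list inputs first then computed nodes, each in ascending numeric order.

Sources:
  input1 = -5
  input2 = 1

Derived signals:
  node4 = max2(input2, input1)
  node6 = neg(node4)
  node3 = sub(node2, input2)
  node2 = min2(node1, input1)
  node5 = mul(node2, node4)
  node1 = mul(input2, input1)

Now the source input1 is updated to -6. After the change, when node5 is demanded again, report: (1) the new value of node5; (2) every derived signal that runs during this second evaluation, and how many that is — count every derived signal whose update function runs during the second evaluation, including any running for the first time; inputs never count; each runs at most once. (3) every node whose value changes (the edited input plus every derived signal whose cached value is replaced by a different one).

Initial pass — values computed on the first demand:
  node1 = mul(1, -5) = -5
  node2 = min2(-5, -5) = -5
  node4 = max2(1, -5) = 1
  node5 = mul(-5, 1) = -5

Second demand — change propagation:
  node1: re-runs because input1 -5->-6; new result -6.
  node2: re-runs because node1 -5->-6; input1 -5->-6; new result -6.
  node4: re-runs because input1 -5->-6; new result 1 (unchanged).
  node5: re-runs because node2 -5->-6; new result -6.

node5 now evaluates to -6.
Run set: node1, node2, node4, node5 (4 run).
Changed values: input1, node1, node2, node5.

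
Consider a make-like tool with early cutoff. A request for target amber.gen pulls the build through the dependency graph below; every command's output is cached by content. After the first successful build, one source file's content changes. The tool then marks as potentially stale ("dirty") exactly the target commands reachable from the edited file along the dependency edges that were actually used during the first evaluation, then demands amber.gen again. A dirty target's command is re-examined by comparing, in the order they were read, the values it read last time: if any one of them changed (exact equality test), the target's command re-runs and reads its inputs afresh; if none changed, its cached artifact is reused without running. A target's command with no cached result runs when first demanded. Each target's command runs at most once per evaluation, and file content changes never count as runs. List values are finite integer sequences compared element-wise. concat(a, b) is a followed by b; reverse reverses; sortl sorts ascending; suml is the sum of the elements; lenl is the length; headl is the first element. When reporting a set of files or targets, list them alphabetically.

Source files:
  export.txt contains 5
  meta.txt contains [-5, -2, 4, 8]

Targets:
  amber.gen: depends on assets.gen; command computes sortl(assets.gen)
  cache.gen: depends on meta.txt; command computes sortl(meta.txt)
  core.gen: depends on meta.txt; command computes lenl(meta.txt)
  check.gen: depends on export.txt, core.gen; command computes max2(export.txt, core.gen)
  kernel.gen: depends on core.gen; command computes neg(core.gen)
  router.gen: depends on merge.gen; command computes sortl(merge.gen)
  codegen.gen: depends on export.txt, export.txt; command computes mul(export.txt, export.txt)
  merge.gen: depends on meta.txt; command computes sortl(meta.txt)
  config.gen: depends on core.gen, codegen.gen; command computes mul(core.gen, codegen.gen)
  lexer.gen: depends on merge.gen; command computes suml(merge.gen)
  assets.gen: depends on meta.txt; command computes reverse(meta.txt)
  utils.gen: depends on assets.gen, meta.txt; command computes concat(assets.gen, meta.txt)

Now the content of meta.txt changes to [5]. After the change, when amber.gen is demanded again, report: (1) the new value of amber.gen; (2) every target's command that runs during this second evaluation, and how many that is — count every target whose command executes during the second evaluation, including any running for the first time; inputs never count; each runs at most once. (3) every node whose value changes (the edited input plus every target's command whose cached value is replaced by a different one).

Demanding amber.gen again yields [5].
2 target commands run: amber.gen, assets.gen.
The nodes whose values change: amber.gen, assets.gen, meta.txt.

First demand of the output computes:
  assets.gen = reverse([-5, -2, 4, 8]) = [8, 4, -2, -5]
  amber.gen = sortl([8, 4, -2, -5]) = [-5, -2, 4, 8]

After the edit, cleaning proceeds:
  assets.gen: a read changed (meta.txt [-5, -2, 4, 8]->[5]) — executes, giving [5].
  amber.gen: a read changed (assets.gen [8, 4, -2, -5]->[5]) — executes, giving [5].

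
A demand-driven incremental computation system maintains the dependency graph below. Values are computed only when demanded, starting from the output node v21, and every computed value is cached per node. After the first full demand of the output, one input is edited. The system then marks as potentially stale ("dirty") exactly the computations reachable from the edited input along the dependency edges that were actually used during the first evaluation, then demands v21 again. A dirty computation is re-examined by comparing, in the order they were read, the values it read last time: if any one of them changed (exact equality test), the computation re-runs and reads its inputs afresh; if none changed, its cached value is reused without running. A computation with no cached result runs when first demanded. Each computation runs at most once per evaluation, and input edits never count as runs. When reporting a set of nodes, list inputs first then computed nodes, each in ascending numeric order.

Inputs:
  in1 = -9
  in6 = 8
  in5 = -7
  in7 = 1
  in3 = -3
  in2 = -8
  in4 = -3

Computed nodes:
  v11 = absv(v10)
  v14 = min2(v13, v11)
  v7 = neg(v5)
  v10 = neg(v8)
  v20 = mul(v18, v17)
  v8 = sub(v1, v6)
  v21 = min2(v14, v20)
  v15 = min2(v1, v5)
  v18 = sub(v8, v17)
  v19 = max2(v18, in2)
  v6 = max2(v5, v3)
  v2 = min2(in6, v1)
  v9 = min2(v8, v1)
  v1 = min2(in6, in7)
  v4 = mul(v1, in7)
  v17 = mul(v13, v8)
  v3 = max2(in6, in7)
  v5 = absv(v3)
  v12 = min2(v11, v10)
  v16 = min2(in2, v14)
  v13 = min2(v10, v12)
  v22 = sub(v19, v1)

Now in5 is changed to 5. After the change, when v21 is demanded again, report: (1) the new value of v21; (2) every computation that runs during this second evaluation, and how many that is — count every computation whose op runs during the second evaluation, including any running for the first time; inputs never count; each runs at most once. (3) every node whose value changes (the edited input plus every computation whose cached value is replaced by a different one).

First evaluation (everything demanded from the output):
  v1 = min2(8, 1) = 1
  v3 = max2(8, 1) = 8
  v5 = absv(8) = 8
  v6 = max2(8, 8) = 8
  v8 = sub(1, 8) = -7
  v10 = neg(-7) = 7
  v11 = absv(7) = 7
  v12 = min2(7, 7) = 7
  v13 = min2(7, 7) = 7
  v14 = min2(7, 7) = 7
  v17 = mul(7, -7) = -49
  v18 = sub(-7, -49) = 42
  v20 = mul(42, -49) = -2058
  v21 = min2(7, -2058) = -2058

Propagation after the edit:
  in5 feeds no computation that the output demands — nothing is marked dirty and nothing runs.

Key observation: in5 is never demanded by the output, so the edit triggers no recomputation at all.

New value of v21: -2058.
Computations that run: none — 0 in total.
Values that change: in5.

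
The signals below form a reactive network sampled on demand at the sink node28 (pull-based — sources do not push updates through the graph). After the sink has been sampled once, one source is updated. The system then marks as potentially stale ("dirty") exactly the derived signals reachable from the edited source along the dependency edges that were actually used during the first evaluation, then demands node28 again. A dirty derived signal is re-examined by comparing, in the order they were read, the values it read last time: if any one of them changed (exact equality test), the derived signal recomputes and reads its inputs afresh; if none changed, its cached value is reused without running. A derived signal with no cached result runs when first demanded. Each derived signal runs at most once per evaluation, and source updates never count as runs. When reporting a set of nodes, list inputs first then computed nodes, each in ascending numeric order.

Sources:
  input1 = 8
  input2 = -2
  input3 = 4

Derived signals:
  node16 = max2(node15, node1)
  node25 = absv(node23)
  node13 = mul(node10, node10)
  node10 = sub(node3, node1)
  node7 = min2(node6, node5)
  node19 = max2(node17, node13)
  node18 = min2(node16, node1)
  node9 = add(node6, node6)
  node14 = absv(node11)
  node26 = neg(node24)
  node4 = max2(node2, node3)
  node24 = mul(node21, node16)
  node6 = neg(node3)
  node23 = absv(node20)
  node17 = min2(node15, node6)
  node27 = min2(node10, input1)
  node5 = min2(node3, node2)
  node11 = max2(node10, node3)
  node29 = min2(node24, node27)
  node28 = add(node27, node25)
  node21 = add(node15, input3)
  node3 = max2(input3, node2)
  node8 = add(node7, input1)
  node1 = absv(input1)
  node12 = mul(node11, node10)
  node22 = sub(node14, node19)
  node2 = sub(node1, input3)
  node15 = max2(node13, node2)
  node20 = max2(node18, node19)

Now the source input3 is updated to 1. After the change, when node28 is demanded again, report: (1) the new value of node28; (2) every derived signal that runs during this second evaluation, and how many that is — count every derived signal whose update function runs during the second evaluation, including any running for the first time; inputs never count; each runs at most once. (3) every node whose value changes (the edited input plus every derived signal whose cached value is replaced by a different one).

node28 now evaluates to 7.
Run set: node2, node3, node6, node10, node13, node15, node16, node17, node18, node19, node20, node23, node25, node27, node28 (15 run).
Changed values: input3, node2, node3, node6, node10, node13, node15, node16, node17, node19, node20, node23, node25, node27, node28.

Initial pass — values computed on the first demand:
  node1 = absv(8) = 8
  node2 = sub(8, 4) = 4
  node3 = max2(4, 4) = 4
  node6 = neg(4) = -4
  node10 = sub(4, 8) = -4
  node13 = mul(-4, -4) = 16
  node15 = max2(16, 4) = 16
  node16 = max2(16, 8) = 16
  node17 = min2(16, -4) = -4
  node18 = min2(16, 8) = 8
  node19 = max2(-4, 16) = 16
  node20 = max2(8, 16) = 16
  node23 = absv(16) = 16
  node25 = absv(16) = 16
  node27 = min2(-4, 8) = -4
  node28 = add(-4, 16) = 12

Second demand — change propagation:
  node2: re-runs because input3 4->1; new result 7.
  node3: re-runs because input3 4->1; node2 4->7; new result 7.
  node6: re-runs because node3 4->7; new result -7.
  node10: re-runs because node3 4->7; new result -1.
  node13: re-runs because node10 -4->-1; node10 -4->-1; new result 1.
  node15: re-runs because node13 16->1; node2 4->7; new result 7.
  node16: re-runs because node15 16->7; new result 8.
  node17: re-runs because node15 16->7; node6 -4->-7; new result -7.
  node18: re-runs because node16 16->8; new result 8 (unchanged).
  node19: re-runs because node17 -4->-7; node13 16->1; new result 1.
  node20: re-runs because node19 16->1; new result 8.
  node23: re-runs because node20 16->8; new result 8.
  node25: re-runs because node23 16->8; new result 8.
  node27: re-runs because node10 -4->-1; new result -1.
  node28: re-runs because node27 -4->-1; node25 16->8; new result 7.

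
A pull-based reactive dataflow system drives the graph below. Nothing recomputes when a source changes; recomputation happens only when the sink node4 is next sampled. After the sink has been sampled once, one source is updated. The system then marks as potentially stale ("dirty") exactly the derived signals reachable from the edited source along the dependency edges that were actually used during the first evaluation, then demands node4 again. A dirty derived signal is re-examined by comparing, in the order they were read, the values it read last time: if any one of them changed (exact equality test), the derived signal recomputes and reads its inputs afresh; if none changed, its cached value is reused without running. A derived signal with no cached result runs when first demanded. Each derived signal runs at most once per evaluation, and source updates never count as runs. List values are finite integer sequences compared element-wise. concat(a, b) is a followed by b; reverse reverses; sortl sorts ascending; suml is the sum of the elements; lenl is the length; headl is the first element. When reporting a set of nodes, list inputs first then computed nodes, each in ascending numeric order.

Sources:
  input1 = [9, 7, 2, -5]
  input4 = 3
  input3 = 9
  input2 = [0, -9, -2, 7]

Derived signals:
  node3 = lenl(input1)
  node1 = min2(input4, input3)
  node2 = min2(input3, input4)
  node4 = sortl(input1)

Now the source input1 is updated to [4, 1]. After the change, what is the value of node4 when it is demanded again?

New value of node4: [1, 4].

First evaluation (everything demanded from the output):
  node4 = sortl([9, 7, 2, -5]) = [-5, 2, 7, 9]

Propagation after the edit:
  node4: runs — input1 [9, 7, 2, -5]->[4, 1]; result [1, 4].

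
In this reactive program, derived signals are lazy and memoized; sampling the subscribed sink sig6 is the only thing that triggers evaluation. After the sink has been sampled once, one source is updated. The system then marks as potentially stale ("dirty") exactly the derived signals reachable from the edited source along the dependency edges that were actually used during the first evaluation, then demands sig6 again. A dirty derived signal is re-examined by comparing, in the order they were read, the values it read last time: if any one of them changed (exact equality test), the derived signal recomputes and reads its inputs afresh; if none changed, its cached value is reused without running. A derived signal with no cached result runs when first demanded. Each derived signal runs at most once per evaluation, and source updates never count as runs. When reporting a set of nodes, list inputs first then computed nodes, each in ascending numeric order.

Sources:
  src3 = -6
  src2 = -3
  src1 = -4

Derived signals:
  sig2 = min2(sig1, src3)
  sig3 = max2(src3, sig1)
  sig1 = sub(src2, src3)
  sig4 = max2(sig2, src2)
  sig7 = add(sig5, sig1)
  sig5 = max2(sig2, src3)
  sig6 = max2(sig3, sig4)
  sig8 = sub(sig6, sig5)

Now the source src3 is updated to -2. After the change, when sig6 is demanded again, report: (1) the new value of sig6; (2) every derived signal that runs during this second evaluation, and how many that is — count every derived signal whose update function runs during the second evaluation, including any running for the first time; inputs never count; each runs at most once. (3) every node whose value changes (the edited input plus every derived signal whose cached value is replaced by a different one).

First demand of the output computes:
  sig1 = sub(-3, -6) = 3
  sig2 = min2(3, -6) = -6
  sig3 = max2(-6, 3) = 3
  sig4 = max2(-6, -3) = -3
  sig6 = max2(3, -3) = 3

After the edit, cleaning proceeds:
  sig1: a read changed (src3 -6->-2) — executes, giving -1.
  sig2: a read changed (sig1 3->-1; src3 -6->-2) — executes, giving -2.
  sig3: a read changed (src3 -6->-2; sig1 3->-1) — executes, giving -1.
  sig4: a read changed (sig2 -6->-2) — executes, giving -2.
  sig6: a read changed (sig3 3->-1; sig4 -3->-2) — executes, giving -1.

Demanding sig6 again yields -1.
5 derived signals run: sig1, sig2, sig3, sig4, sig6.
The nodes whose values change: src3, sig1, sig2, sig3, sig4, sig6.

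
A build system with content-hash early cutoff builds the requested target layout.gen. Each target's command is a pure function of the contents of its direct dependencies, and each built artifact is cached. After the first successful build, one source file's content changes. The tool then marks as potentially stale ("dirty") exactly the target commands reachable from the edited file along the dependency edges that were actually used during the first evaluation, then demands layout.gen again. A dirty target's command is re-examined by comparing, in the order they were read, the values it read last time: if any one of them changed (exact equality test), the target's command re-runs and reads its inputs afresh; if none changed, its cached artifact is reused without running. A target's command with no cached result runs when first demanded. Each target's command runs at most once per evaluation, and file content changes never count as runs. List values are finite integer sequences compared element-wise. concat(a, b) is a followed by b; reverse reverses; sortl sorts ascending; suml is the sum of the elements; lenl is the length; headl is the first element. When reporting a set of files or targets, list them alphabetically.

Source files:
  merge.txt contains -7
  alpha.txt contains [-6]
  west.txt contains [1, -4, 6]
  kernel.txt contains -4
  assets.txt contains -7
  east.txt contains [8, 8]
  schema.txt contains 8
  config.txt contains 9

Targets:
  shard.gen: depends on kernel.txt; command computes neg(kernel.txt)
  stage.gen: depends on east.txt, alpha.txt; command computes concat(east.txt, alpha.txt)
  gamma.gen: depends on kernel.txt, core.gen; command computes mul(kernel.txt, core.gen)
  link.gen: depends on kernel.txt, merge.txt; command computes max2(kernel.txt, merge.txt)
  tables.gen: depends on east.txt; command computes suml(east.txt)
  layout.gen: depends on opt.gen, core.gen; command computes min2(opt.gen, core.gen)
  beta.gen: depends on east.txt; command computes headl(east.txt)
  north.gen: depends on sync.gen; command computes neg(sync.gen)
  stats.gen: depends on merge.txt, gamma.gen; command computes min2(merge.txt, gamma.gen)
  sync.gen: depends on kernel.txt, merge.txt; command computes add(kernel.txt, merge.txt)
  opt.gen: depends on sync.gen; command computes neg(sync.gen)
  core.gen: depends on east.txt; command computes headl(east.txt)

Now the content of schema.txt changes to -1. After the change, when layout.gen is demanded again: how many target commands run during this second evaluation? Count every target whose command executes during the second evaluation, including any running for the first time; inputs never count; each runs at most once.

Target commands that run: none — 0 in total.
Key observation: schema.txt is never demanded by the output, so the edit triggers no recomputation at all.

First evaluation (everything demanded from the output):
  core.gen = headl([8, 8]) = 8
  sync.gen = add(-4, -7) = -11
  opt.gen = neg(-11) = 11
  layout.gen = min2(11, 8) = 8

Propagation after the edit:
  schema.txt feeds no computation that the output demands — nothing is marked dirty and nothing runs.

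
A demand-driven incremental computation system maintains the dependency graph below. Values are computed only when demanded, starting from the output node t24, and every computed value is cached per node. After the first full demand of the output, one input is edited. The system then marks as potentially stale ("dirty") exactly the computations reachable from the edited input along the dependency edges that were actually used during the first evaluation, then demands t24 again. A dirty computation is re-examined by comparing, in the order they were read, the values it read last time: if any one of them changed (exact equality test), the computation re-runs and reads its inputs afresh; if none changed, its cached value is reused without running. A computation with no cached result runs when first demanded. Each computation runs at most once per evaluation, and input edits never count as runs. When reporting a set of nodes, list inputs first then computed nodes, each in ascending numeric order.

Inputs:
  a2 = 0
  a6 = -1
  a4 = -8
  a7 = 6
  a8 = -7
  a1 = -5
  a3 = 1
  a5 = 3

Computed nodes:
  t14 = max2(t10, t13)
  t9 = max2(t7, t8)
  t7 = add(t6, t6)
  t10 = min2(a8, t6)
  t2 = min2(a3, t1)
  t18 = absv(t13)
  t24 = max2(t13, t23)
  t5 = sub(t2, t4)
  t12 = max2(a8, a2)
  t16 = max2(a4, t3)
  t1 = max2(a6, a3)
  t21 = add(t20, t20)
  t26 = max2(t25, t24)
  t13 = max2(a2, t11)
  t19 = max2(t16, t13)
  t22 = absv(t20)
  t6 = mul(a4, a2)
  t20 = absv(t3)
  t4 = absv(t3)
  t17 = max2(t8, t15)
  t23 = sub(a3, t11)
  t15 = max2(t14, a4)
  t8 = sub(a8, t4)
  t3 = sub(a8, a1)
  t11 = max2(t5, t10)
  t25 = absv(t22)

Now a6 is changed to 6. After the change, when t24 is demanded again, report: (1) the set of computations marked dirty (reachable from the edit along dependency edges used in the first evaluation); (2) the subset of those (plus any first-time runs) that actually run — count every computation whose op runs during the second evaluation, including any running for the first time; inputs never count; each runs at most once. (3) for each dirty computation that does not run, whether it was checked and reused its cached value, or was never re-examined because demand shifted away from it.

First evaluation (everything demanded from the output):
  t1 = max2(-1, 1) = 1
  t2 = min2(1, 1) = 1
  t3 = sub(-7, -5) = -2
  t4 = absv(-2) = 2
  t5 = sub(1, 2) = -1
  t6 = mul(-8, 0) = 0
  t10 = min2(-7, 0) = -7
  t11 = max2(-1, -7) = -1
  t13 = max2(0, -1) = 0
  t23 = sub(1, -1) = 2
  t24 = max2(0, 2) = 2

Propagation after the edit:
  t1: runs — a6 -1->6; result 6.
  t2: runs — t1 1->6; result 1 (same value as before).
  t5: checked — values it read are unchanged (t2 unchanged, t4 unchanged); reused cached -1 without running.
  t11: checked — values it read are unchanged (t5 unchanged, t10 unchanged); reused cached -1 without running.
  t13: checked — values it read are unchanged (a2 unchanged, t11 unchanged); reused cached 0 without running.
  t23: checked — values it read are unchanged (a3 unchanged, t11 unchanged); reused cached 2 without running.
  t24: checked — values it read are unchanged (t13 unchanged, t23 unchanged); reused cached 2 without running.

Key observation: the change is absorbed at t2 — it re-runs but produces the same value, and the output's value is unchanged.

Marked dirty: t1, t2, t5, t11, t13, t23, t24.
Computations that run: t1, t2 — 2 in total.
Checked but reused from cache: t5, t11, t13, t23, t24.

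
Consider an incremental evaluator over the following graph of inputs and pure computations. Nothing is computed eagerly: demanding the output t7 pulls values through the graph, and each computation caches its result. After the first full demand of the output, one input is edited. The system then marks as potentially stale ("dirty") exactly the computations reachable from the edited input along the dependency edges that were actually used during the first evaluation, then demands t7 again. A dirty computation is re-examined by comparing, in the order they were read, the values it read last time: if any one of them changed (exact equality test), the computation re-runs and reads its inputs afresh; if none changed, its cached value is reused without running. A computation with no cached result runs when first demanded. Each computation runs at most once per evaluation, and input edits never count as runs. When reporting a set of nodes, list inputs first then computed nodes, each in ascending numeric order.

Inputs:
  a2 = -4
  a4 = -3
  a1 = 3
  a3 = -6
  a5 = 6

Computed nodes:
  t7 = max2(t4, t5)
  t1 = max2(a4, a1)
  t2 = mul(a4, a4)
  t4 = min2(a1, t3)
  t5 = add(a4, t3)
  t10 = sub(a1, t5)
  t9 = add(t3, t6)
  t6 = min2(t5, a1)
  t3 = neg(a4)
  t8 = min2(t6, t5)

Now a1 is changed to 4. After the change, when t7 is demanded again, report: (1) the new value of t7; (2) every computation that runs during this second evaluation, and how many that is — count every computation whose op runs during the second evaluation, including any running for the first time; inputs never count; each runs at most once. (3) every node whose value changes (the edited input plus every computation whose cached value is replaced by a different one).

t7 now evaluates to 3.
Run set: t4 (1 run).
Changed values: a1.
The important point: t4 recomputes to an identical value, and the output ends up unchanged.

Initial pass — values computed on the first demand:
  t3 = neg(-3) = 3
  t4 = min2(3, 3) = 3
  t5 = add(-3, 3) = 0
  t7 = max2(3, 0) = 3

Second demand — change propagation:
  t4: re-runs because a1 3->4; new result 3 (unchanged).
  t7: re-examined; everything it read last time is the same (t4 unchanged, t5 unchanged) — cache 3 kept, no run.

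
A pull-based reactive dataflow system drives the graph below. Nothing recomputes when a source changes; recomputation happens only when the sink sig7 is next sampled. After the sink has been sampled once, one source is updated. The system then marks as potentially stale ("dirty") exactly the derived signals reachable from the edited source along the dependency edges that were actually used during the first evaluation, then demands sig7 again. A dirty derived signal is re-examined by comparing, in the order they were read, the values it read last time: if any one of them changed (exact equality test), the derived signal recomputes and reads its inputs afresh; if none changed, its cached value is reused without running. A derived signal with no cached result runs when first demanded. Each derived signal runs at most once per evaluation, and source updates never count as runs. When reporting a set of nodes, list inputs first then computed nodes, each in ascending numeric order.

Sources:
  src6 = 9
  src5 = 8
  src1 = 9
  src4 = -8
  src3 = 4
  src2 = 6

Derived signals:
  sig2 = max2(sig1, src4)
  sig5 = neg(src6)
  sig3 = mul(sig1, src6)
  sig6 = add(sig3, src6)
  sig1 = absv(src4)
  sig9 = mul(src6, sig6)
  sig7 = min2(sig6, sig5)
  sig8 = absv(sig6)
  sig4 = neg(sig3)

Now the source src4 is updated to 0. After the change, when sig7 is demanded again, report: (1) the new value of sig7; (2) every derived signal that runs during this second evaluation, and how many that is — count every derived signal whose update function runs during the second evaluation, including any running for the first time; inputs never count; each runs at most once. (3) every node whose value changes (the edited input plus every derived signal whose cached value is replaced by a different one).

New value of sig7: -9.
Derived signals that run: sig1, sig3, sig6, sig7 — 4 in total.
Values that change: src4, sig1, sig3, sig6.

First evaluation (everything demanded from the output):
  sig1 = absv(-8) = 8
  sig3 = mul(8, 9) = 72
  sig5 = neg(9) = -9
  sig6 = add(72, 9) = 81
  sig7 = min2(81, -9) = -9

Propagation after the edit:
  sig1: runs — src4 -8->0; result 0.
  sig3: runs — sig1 8->0; result 0.
  sig6: runs — sig3 72->0; result 9.
  sig7: runs — sig6 81->9; result -9 (same value as before).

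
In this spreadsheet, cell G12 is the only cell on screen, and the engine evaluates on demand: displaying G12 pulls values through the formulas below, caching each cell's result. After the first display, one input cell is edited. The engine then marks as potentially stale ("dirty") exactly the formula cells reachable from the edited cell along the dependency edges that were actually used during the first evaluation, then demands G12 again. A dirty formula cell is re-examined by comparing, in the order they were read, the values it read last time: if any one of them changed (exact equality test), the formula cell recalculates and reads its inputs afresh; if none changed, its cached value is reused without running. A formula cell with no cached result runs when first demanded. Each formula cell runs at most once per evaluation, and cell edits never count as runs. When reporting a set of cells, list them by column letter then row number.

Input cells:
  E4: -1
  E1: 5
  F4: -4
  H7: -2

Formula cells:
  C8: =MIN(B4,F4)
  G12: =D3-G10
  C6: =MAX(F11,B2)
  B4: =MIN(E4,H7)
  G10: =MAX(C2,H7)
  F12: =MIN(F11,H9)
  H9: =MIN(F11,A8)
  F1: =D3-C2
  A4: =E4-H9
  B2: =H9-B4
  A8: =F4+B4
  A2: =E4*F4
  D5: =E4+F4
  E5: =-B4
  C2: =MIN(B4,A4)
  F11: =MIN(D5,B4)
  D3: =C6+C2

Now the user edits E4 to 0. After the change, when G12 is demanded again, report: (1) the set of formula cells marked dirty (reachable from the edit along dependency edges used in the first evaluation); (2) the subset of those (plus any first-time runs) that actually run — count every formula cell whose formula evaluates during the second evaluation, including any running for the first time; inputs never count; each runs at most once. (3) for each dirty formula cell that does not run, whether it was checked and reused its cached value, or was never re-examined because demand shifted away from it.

Dirty set: A4, A8, B2, B4, C2, C6, D3, D5, F11, G10, G12, H9.
Run set: A4, B4, C2, C6, D5, F11, H9 (7 run).
Re-examined without running (cache reused): A8, B2, D3, G10, G12.
The important point: at A8 every value read last time is unchanged, so the dirty flag clears without a run.

Initial pass — values computed on the first demand:
  B4 = MIN(-1, -2) = -2
  A8 = -4 + -2 = -6
  D5 = -1 + -4 = -5
  F11 = MIN(-5, -2) = -5
  H9 = MIN(-5, -6) = -6
  A4 = -1 - -6 = 5
  B2 = -6 - -2 = -4
  C2 = MIN(-2, 5) = -2
  C6 = MAX(-5, -4) = -4
  D3 = -4 + -2 = -6
  G10 = MAX(-2, -2) = -2
  G12 = -6 - -2 = -4

Second demand — change propagation:
  B4: re-runs because E4 -1->0; new result -2 (unchanged).
  A8: re-examined; everything it read last time is the same (F4 unchanged, B4 unchanged) — cache -6 kept, no run.
  D5: re-runs because E4 -1->0; new result -4.
  F11: re-runs because D5 -5->-4; new result -4.
  H9: re-runs because F11 -5->-4; new result -6 (unchanged).
  A4: re-runs because E4 -1->0; new result 6.
  B2: re-examined; everything it read last time is the same (H9 unchanged, B4 unchanged) — cache -4 kept, no run.
  C2: re-runs because A4 5->6; new result -2 (unchanged).
  C6: re-runs because F11 -5->-4; new result -4 (unchanged).
  D3: re-examined; everything it read last time is the same (C6 unchanged, C2 unchanged) — cache -6 kept, no run.
  G10: re-examined; everything it read last time is the same (C2 unchanged, H7 unchanged) — cache -2 kept, no run.
  G12: re-examined; everything it read last time is the same (D3 unchanged, G10 unchanged) — cache -4 kept, no run.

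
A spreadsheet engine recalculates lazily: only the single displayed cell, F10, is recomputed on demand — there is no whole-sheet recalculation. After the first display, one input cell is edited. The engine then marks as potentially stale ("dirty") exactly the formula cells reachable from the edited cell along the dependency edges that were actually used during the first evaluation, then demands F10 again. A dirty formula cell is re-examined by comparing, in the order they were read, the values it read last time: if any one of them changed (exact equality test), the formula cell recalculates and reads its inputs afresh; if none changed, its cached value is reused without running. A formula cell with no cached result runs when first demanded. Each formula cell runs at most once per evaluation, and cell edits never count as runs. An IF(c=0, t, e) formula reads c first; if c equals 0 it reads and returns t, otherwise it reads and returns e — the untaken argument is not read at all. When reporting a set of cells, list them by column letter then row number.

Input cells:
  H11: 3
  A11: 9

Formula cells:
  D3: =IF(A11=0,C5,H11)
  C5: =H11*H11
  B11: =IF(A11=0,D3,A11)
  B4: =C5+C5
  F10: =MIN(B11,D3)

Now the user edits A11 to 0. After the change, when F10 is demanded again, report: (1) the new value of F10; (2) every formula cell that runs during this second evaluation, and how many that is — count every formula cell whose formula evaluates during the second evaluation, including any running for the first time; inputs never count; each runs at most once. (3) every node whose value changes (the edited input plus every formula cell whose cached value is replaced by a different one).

First evaluation (everything demanded from the output):
  D3 = IF(A11=0: A11=9 -> else branch H11) = 3
  B11 = IF(A11=0: A11=9 -> else branch A11) = 9
  F10 = MIN(9, 3) = 3

Propagation after the edit:
  C5: demanded for the first time — runs, produces 9.
  D3: runs — A11 9->0; result 9.
  B11: runs — A11 9->0; A11 9->0; result 9 (same value as before).
  F10: runs — D3 3->9; result 9.

Key observation: a condition flipped, so demand reaches new nodes — C5 runs for the first time.

New value of F10: 9.
Formula cells that run: B11, C5, D3, F10 — 4 in total.
Values that change: A11, D3, F10.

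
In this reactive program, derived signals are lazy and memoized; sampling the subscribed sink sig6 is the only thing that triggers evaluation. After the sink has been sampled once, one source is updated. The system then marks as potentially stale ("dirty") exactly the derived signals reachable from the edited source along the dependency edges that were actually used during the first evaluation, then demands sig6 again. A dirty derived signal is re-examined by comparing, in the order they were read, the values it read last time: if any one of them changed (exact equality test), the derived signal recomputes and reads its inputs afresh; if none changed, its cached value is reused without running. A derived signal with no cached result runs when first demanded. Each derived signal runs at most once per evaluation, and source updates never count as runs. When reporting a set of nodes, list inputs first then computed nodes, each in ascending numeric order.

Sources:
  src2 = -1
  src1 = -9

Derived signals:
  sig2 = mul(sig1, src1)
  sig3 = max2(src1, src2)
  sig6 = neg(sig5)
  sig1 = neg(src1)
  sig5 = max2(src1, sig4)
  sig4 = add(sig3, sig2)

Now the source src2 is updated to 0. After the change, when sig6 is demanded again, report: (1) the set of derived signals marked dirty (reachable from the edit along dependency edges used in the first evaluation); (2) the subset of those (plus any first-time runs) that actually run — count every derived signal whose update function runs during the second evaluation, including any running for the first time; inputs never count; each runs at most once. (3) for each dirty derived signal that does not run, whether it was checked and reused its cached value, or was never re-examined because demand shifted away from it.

First demand of the output computes:
  sig1 = neg(-9) = 9
  sig2 = mul(9, -9) = -81
  sig3 = max2(-9, -1) = -1
  sig4 = add(-1, -81) = -82
  sig5 = max2(-9, -82) = -9
  sig6 = neg(-9) = 9

After the edit, cleaning proceeds:
  sig3: a read changed (src2 -1->0) — executes, giving 0.
  sig4: a read changed (sig3 -1->0) — executes, giving -81.
  sig5: a read changed (sig4 -82->-81) — executes, giving -9 — identical to its old value.
  sig6: dirty, but its reads are unchanged (sig5 unchanged); cached 9 stands.

Note the absorption at sig5: it re-runs yet its value is the same, leaving the output's value untouched.

The edit dirties: sig3, sig4, sig5, sig6.
3 derived signals run: sig3, sig4, sig5.
Cache hits after checking: sig6.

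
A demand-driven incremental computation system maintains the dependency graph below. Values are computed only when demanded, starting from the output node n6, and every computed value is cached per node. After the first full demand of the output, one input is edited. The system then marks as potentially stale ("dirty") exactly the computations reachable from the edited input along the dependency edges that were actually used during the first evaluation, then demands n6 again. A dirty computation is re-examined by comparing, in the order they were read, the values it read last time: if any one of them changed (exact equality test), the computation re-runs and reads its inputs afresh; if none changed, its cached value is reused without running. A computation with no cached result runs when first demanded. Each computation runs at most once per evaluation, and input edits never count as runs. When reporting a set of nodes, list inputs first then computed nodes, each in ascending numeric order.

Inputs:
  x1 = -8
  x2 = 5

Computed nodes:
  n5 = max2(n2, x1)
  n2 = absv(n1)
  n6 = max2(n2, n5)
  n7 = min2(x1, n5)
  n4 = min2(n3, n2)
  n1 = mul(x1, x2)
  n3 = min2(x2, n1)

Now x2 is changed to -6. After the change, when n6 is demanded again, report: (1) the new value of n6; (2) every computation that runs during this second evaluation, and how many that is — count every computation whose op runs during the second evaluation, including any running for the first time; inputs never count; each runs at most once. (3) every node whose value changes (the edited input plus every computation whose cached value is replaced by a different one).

New value of n6: 48.
Computations that run: n1, n2, n5, n6 — 4 in total.
Values that change: x2, n1, n2, n5, n6.

First evaluation (everything demanded from the output):
  n1 = mul(-8, 5) = -40
  n2 = absv(-40) = 40
  n5 = max2(40, -8) = 40
  n6 = max2(40, 40) = 40

Propagation after the edit:
  n1: runs — x2 5->-6; result 48.
  n2: runs — n1 -40->48; result 48.
  n5: runs — n2 40->48; result 48.
  n6: runs — n2 40->48; n5 40->48; result 48.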